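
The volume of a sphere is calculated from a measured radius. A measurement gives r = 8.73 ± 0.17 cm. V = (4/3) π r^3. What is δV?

V is a product of powers, so relative uncertainties combine in quadrature:
  (3·δr/r)² = (3×0.0195)² = 0.00341
δV/V = √(0.00341) = 0.0584
V = 2790 cm^3, so δV = 0.0584 × 2790 = 163 cm^3.

163 cm^3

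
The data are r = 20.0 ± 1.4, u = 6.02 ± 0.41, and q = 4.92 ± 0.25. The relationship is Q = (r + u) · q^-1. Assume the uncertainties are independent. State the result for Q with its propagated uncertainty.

5.29 ± 0.400

Let w = r + u = 26.0. δw = √(δr² + δu²) = √(1.96 + 0.168) = 1.46, so δw/w = 0.0561.
Q is then a monomial in w, q:
δQ/Q = √((δw/w)² + (-1·δq/q)²) = √(0.00314 + 0.00258) = 0.0757
Q = 5.29, so δQ = 0.0757 × 5.29 = 0.400.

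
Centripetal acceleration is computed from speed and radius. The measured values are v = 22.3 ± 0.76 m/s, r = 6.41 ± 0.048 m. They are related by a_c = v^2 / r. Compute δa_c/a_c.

0.0686

Products/powers → add relative errors in quadrature, weighted by exponent:
  (2·δv/v)² = (2×0.0341)² = 0.00465;  (-1·δr/r)² = (-1×0.00749)² = 5.61e-05
δa_c/a_c = √(0.00470) = 0.0686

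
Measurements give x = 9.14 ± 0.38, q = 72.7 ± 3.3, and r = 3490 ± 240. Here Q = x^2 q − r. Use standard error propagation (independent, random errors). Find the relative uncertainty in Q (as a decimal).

0.241

Let p = x^2·q = 6070. δp/p = √((2·δx/x)² + (1·δq/q)²) = √(0.00691 + 0.00206) = 0.0947, so δp = 575.
Q = p − r: δQ = √(δp² + δr²) = √(3.31e+05 + 57600) = 623
Q = 2580, so δQ/Q = 623/2580 = 0.241.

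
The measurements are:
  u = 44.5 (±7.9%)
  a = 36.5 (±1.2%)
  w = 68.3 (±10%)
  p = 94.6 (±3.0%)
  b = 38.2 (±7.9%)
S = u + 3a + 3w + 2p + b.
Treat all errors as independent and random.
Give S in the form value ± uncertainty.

Absolute uncertainties add in quadrature for a linear combination:
  (δu)² = 12.4;  (3·δa)² = 1.73;  (3·δw)² = 420;  (2·δp)² = 32.2;  (δb)² = 9.11
δS = √(475) = 21.8
S = 586.

586 ± 21.8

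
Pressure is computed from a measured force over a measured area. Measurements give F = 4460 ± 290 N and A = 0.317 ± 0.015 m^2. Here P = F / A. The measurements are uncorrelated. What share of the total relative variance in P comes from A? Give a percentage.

(δP/P)² = (1·δF/F)² + (-1·δA/A)²
  F term: (1×0.0650)² = 0.00423
  A term: (-1×0.0473)² = 0.00224
Total = 0.00647. Share from A = 0.00224/0.00647 = 0.346.

34.6%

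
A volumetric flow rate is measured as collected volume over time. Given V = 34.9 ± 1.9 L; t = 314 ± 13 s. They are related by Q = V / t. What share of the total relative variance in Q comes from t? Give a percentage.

(δQ/Q)² = (1·δV/V)² + (-1·δt/t)²
  V term: (1×0.0544)² = 0.00296
  t term: (-1×0.0414)² = 0.00171
Total = 0.00468. Share from t = 0.00171/0.00468 = 0.366.

36.6%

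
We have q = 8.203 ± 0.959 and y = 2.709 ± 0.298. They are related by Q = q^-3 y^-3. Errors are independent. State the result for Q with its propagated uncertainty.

Relative error in a monomial: (δQ/Q)² = Σ (nᵢ · δxᵢ/xᵢ)².
  (-3·δq/q)² = (-3×0.117)² = 0.123;  (-3·δy/y)² = (-3×0.110)² = 0.109
δQ/Q = √(0.232) = 0.482
Q = 9.113e-05, so δQ = 0.482 × 9.113e-05 = 4.39e-05.

(9.113 ± 4.39) × 10^-5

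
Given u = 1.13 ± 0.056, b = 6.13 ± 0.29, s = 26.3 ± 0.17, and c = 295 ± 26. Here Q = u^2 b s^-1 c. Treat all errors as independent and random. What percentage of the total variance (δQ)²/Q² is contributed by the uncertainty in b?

11.3%

(δQ/Q)² = (2·δu/u)² + (1·δb/b)² + (-1·δs/s)² + (1·δc/c)²
  u term: (2×0.0496)² = 0.00982
  b term: (1×0.0473)² = 0.00224
  s term: (-1×0.00646)² = 4.18e-05
  c term: (1×0.0881)² = 0.00777
Total = 0.0199. Share from b = 0.00224/0.0199 = 0.113.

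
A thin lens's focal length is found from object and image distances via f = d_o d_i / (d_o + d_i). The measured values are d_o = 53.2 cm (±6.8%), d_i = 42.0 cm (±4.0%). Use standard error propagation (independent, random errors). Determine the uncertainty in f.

∂f/∂d_o = (d_i/(d_o+d_i))² = 0.195;  ∂f/∂d_i = (d_o/(d_o+d_i))² = 0.312
δf = √((∂f/∂d_o · δd_o)² + (∂f/∂d_i · δd_i)²) = √(0.496 + 0.275) = 0.878 cm

0.878 cm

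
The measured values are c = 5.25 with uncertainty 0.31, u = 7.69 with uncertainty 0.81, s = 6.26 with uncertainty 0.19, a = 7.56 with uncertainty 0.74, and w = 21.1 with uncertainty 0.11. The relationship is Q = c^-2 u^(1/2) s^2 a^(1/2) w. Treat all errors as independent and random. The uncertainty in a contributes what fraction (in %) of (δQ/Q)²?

10.5%

(δQ/Q)² = (-2·δc/c)² + (½·δu/u)² + (2·δs/s)² + (½·δa/a)² + (1·δw/w)²
  c term: (-2×0.0590)² = 0.0139
  u term: (0.5×0.105)² = 0.00277
  s term: (2×0.0304)² = 0.00368
  a term: (0.5×0.0979)² = 0.00240
  w term: (1×0.00521)² = 2.72e-05
Total = 0.0228. Share from a = 0.00240/0.0228 = 0.105.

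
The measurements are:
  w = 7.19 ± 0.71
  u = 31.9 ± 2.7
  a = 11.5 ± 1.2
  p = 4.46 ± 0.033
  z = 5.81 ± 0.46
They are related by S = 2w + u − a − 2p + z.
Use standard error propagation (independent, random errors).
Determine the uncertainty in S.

Sums and differences: (δS)² = Σ (cᵢ δxᵢ)².
  (2·δw)² = 2.02;  (δu)² = 7.29;  (δa)² = 1.44;  (2·δp)² = 0.00436;  (δz)² = 0.212
δS = √(11.0) = 3.31

3.31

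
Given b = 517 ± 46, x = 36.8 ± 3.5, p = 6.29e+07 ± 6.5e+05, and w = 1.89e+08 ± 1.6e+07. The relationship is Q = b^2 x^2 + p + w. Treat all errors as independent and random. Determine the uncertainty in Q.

9.56e+07

Let h = b^2·x^2 = 3.62e+08. δh/h = √((2·δb/b)² + (2·δx/x)²) = √(0.0317 + 0.0362) = 0.260, so δh = 9.43e+07.
Q = h + p + w: δQ = √(δh² + δp² + δw²) = √(8.89e+15 + 4.22e+11 + 2.56e+14) = 9.56e+07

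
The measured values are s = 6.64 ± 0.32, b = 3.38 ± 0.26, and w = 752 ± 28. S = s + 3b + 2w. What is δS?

For a sum/difference, combine absolute errors in quadrature:
  (δs)² = 0.102;  (3·δb)² = 0.608;  (2·δw)² = 3140
δS = √(3140) = 56.0

56.0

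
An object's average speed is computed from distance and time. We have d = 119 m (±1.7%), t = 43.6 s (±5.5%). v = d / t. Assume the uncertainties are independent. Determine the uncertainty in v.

Products/powers → add relative errors in quadrature, weighted by exponent:
  (1·δd/d)² = (1×0.0170)² = 0.000289;  (-1·δt/t)² = (-1×0.0550)² = 0.00302
δv/v = √(0.00331) = 0.0576
v = 2.73 m/s, so δv = 0.0576 × 2.73 = 0.157 m/s.

0.157 m/s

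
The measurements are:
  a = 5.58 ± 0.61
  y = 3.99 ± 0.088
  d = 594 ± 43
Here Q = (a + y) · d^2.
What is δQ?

5.35e+05

Let u = a + y = 9.57. δu = √(δa² + δy²) = √(0.372 + 0.00774) = 0.616, so δu/u = 0.0644.
Q is then a monomial in u, d:
δQ/Q = √((δu/u)² + (2·δd/d)²) = √(0.00415 + 0.0210) = 0.158
Q = 3.38e+06, so δQ = 0.158 × 3.38e+06 = 5.35e+05.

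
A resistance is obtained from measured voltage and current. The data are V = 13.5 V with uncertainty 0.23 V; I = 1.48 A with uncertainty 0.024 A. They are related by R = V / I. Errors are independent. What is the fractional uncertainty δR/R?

0.0235

Relative error in a monomial: (δR/R)² = Σ (nᵢ · δxᵢ/xᵢ)².
  (1·δV/V)² = (1×0.0170)² = 0.000290;  (-1·δI/I)² = (-1×0.0162)² = 0.000263
δR/R = √(0.000553) = 0.0235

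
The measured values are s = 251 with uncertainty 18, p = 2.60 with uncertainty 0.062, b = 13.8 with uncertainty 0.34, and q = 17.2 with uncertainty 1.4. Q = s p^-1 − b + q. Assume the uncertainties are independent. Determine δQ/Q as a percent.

7.44%

Let w = s·p^-1 = 96.5. δw/w = √((1·δs/s)² + (-1·δp/p)²) = √(0.00514 + 0.000569) = 0.0756, so δw = 7.30.
Q = w − b + q: δQ = √(δw² + δb² + δq²) = √(53.2 + 0.116 + 1.96) = 7.44
Q = 99.9, so δQ/Q = 7.44/99.9 = 0.0744.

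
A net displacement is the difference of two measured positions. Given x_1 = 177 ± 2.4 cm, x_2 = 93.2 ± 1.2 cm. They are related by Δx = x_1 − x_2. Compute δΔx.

Each term contributes (cᵢ δxᵢ)² to (δΔx)²:
  (δx_1)² = 5.76;  (δx_2)² = 1.44
δΔx = √(7.20) = 2.68 cm

2.68 cm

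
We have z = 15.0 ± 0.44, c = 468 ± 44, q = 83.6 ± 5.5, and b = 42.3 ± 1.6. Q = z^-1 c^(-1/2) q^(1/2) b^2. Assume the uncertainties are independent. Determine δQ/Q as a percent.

For a monomial Q ∝ z^-1, c^(-1/2), q^(1/2), b^2, fractional errors add in quadrature:
  (-1·δz/z)² = (-1×0.0293)² = 0.000860;  (−½·δc/c)² = (-0.5×0.0940)² = 0.00221;  (½·δq/q)² = (0.5×0.0658)² = 0.00108;  (2·δb/b)² = (2×0.0378)² = 0.00572
δQ/Q = √(0.00988) = 0.0994

9.94%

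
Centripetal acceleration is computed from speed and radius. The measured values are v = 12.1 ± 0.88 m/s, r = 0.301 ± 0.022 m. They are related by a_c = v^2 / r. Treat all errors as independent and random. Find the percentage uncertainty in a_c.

a_c is a product of powers, so relative uncertainties combine in quadrature:
  (2·δv/v)² = (2×0.0727)² = 0.0212;  (-1·δr/r)² = (-1×0.0731)² = 0.00534
δa_c/a_c = √(0.0265) = 0.163

16.3%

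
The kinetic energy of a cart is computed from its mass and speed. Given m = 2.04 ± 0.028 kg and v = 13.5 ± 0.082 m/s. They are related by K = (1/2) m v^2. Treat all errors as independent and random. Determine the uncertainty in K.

For a monomial K ∝ m, v^2, fractional errors add in quadrature:
  (1·δm/m)² = (1×0.0137)² = 0.000188;  (2·δv/v)² = (2×0.00607)² = 0.000148
δK/K = √(0.000336) = 0.0183
K = 186 J, so δK = 0.0183 × 186 = 3.41 J.

3.41 J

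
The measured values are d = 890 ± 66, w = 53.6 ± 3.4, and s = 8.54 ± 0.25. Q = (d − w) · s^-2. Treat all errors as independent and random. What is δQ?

Let u = d − w = 836. δu = √(δd² + δw²) = √(4360 + 11.6) = 66.1, so δu/u = 0.0790.
Q is then a monomial in u, s:
δQ/Q = √((δu/u)² + (-2·δs/s)²) = √(0.00624 + 0.00343) = 0.0983
Q = 11.5, so δQ = 0.0983 × 11.5 = 1.13.

1.13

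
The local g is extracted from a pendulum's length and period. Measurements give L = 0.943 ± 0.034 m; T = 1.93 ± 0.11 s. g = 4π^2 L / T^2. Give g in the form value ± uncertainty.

9.99 ± 1.19 m/s^2

g is a product of powers, so relative uncertainties combine in quadrature:
  (1·δL/L)² = (1×0.0361)² = 0.00130;  (-2·δT/T)² = (-2×0.0570)² = 0.0130
δg/g = √(0.0143) = 0.120
g = 9.99 m/s^2, so δg = 0.120 × 9.99 = 1.19 m/s^2.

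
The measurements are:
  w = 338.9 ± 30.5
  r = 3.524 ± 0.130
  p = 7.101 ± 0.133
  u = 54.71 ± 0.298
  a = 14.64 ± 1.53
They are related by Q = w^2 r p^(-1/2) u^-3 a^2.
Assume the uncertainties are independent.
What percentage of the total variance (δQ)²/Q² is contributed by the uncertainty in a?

56.2%

(δQ/Q)² = (2·δw/w)² + (1·δr/r)² + (−½·δp/p)² + (-3·δu/u)² + (2·δa/a)²
  w term: (2×0.0900)² = 0.0324
  r term: (1×0.0369)² = 0.00136
  p term: (-0.5×0.0187)² = 8.77e-05
  u term: (-3×0.00545)² = 0.000267
  a term: (2×0.105)² = 0.0437
Total = 0.0778. Share from a = 0.0437/0.0778 = 0.562.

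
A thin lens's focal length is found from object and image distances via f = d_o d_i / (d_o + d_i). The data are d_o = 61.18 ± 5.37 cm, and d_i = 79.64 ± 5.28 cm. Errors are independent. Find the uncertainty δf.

1.99 cm

∂f/∂d_o = (d_i/(d_o+d_i))² = 0.320;  ∂f/∂d_i = (d_o/(d_o+d_i))² = 0.189
δf = √((∂f/∂d_o · δd_o)² + (∂f/∂d_i · δd_i)²) = √(2.95 + 0.993) = 1.99 cm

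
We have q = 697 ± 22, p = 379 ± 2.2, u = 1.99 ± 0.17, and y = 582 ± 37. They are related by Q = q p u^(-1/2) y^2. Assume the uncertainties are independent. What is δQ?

8.75e+09

Each factor contributes (exponent × relative error)² to (δQ/Q)²:
  (1·δq/q)² = (1×0.0316)² = 0.000996;  (1·δp/p)² = (1×0.00580)² = 3.37e-05;  (−½·δu/u)² = (-0.5×0.0854)² = 0.00182;  (2·δy/y)² = (2×0.0636)² = 0.0162
δQ/Q = √(0.0190) = 0.138
Q = 6.34e+10, so δQ = 0.138 × 6.34e+10 = 8.75e+09.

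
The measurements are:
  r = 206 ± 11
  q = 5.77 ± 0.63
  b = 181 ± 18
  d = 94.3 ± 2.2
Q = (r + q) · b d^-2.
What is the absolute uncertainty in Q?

Let u = r + q = 212. δu = √(δr² + δq²) = √(121 + 0.397) = 11.0, so δu/u = 0.0520.
Q is then a monomial in u, b, d:
δQ/Q = √((δu/u)² + (1·δb/b)² + (-2·δd/d)²) = √(0.00271 + 0.00989 + 0.00218) = 0.122
Q = 4.31, so δQ = 0.122 × 4.31 = 0.524.

0.524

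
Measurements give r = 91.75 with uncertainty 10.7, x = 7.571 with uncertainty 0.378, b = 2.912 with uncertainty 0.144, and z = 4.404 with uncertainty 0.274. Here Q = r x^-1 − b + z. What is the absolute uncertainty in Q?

1.57

Let p = r·x^-1 = 12.12. δp/p = √((1·δr/r)² + (-1·δx/x)²) = √(0.0136 + 0.00249) = 0.127, so δp = 1.54.
Q = p − b + z: δQ = √(δp² + δb² + δz²) = √(2.36 + 0.0207 + 0.0751) = 1.57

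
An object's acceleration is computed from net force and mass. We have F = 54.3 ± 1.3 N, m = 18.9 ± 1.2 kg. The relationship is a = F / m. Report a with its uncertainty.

Since a is a product/quotient, work with relative uncertainties:
  (1·δF/F)² = (1×0.0239)² = 0.000573;  (-1·δm/m)² = (-1×0.0635)² = 0.00403
δa/a = √(0.00460) = 0.0679
a = 2.87 m/s^2, so δa = 0.0679 × 2.87 = 0.195 m/s^2.

2.87 ± 0.195 m/s^2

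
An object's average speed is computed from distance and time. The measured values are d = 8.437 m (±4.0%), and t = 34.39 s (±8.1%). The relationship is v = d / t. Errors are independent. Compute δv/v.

0.0903

For a monomial v ∝ d, t^-1, fractional errors add in quadrature:
  (1·δd/d)² = (1×0.0400)² = 0.00160;  (-1·δt/t)² = (-1×0.0810)² = 0.00656
δv/v = √(0.00816) = 0.0903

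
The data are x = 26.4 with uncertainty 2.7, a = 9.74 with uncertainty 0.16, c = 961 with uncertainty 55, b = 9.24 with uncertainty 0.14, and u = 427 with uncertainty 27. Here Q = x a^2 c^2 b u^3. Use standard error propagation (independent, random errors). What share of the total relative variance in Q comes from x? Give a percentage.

(δQ/Q)² = (1·δx/x)² + (2·δa/a)² + (2·δc/c)² + (1·δb/b)² + (3·δu/u)²
  x term: (1×0.102)² = 0.0105
  a term: (2×0.0164)² = 0.00108
  c term: (2×0.0572)² = 0.0131
  b term: (1×0.0152)² = 0.000230
  u term: (3×0.0632)² = 0.0360
Total = 0.0609. Share from x = 0.0105/0.0609 = 0.172.

17.2%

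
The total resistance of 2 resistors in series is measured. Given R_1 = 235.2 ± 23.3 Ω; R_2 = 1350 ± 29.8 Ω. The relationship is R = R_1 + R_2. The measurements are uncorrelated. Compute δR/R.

R is a linear combination, so absolute uncertainties add in quadrature:
  (δR_1)² = 543;  (δR_2)² = 888
δR = √(1430) = 37.8 Ω
R = 1585 Ω, so δR/R = 37.8/1585 = 0.0239.

0.0239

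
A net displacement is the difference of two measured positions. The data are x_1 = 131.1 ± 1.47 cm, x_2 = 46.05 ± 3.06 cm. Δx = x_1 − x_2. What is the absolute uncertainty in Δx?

3.39 cm

Each term contributes (cᵢ δxᵢ)² to (δΔx)²:
  (δx_1)² = 2.16;  (δx_2)² = 9.36
δΔx = √(11.5) = 3.39 cm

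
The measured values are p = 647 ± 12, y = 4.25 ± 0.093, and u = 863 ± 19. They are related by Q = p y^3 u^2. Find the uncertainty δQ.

3e+09

For a monomial Q ∝ p, y^3, u^2, fractional errors add in quadrature:
  (1·δp/p)² = (1×0.0185)² = 0.000344;  (3·δy/y)² = (3×0.0219)² = 0.00431;  (2·δu/u)² = (2×0.0220)² = 0.00194
δQ/Q = √(0.00659) = 0.0812
Q = 3.7e+10, so δQ = 0.0812 × 3.7e+10 = 3e+09.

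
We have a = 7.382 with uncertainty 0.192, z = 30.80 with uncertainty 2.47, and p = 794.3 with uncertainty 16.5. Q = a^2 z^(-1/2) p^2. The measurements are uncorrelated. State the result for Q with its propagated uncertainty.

Products/powers → add relative errors in quadrature, weighted by exponent:
  (2·δa/a)² = (2×0.0260)² = 0.00271;  (−½·δz/z)² = (-0.5×0.0802)² = 0.00161;  (2·δp/p)² = (2×0.0208)² = 0.00173
δQ/Q = √(0.00604) = 0.0777
Q = 6.195e+06, so δQ = 0.0777 × 6.195e+06 = 4.81e+05.

(6.195 ± 0.481) × 10^6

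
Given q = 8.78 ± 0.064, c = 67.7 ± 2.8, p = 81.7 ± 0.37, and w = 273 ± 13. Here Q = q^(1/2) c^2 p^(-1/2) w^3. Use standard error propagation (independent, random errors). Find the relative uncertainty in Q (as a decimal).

Each factor contributes (exponent × relative error)² to (δQ/Q)²:
  (½·δq/q)² = (0.5×0.00729)² = 1.33e-05;  (2·δc/c)² = (2×0.0414)² = 0.00684;  (−½·δp/p)² = (-0.5×0.00453)² = 5.13e-06;  (3·δw/w)² = (3×0.0476)² = 0.0204
δQ/Q = √(0.0273) = 0.165

0.165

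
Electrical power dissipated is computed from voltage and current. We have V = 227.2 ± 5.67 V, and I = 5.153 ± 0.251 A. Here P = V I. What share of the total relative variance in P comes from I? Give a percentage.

(δP/P)² = (1·δV/V)² + (1·δI/I)²
  V term: (1×0.0250)² = 0.000623
  I term: (1×0.0487)² = 0.00237
Total = 0.00300. Share from I = 0.00237/0.00300 = 0.792.

79.2%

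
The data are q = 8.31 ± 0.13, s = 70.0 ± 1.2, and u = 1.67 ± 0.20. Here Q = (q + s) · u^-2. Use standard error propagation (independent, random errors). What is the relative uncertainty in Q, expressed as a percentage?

Let w = q + s = 78.3. δw = √(δq² + δs²) = √(0.0169 + 1.44) = 1.21, so δw/w = 0.0154.
Q is then a monomial in w, u:
δQ/Q = √((δw/w)² + (-2·δu/u)²) = √(0.000238 + 0.0574) = 0.240

24.0%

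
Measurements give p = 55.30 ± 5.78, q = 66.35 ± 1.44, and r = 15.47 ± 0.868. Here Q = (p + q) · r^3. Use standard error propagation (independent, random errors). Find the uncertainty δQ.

Let u = p + q = 121.6. δu = √(δp² + δq²) = √(33.4 + 2.07) = 5.96, so δu/u = 0.0490.
Q is then a monomial in u, r:
δQ/Q = √((δu/u)² + (3·δr/r)²) = √(0.00240 + 0.0283) = 0.175
Q = 450400, so δQ = 0.175 × 450400 = 79000.

79000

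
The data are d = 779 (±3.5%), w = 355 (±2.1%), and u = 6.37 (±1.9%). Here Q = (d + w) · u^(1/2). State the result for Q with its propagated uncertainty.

Let h = d + w = 1130. δh = √(δd² + δw²) = √(743 + 55.6) = 28.3, so δh/h = 0.0249.
Q is then a monomial in h, u:
δQ/Q = √((δh/h)² + (½·δu/u)²) = √(0.000621 + 9.02e-05) = 0.0267
Q = 2860, so δQ = 0.0267 × 2860 = 76.3.

2860 ± 76.3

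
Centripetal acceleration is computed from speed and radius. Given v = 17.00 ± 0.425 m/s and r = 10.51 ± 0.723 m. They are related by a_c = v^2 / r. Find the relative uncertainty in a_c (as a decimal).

a_c is a product of powers, so relative uncertainties combine in quadrature:
  (2·δv/v)² = (2×0.0250)² = 0.00250;  (-1·δr/r)² = (-1×0.0688)² = 0.00473
δa_c/a_c = √(0.00723) = 0.0850

0.0850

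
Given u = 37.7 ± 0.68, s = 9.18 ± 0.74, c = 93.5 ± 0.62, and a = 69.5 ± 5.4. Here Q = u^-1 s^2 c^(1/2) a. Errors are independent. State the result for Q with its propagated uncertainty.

1500 ± 270

For a monomial Q ∝ u^-1, s^2, c^(1/2), a, fractional errors add in quadrature:
  (-1·δu/u)² = (-1×0.0180)² = 0.000325;  (2·δs/s)² = (2×0.0806)² = 0.0260;  (½·δc/c)² = (0.5×0.00663)² = 1.1e-05;  (1·δa/a)² = (1×0.0777)² = 0.00604
δQ/Q = √(0.0324) = 0.180
Q = 1500, so δQ = 0.180 × 1500 = 270.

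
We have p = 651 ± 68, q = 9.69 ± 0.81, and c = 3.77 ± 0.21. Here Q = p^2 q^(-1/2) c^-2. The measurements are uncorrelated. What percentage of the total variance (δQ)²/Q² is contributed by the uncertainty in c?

(δQ/Q)² = (2·δp/p)² + (−½·δq/q)² + (-2·δc/c)²
  p term: (2×0.104)² = 0.0436
  q term: (-0.5×0.0836)² = 0.00175
  c term: (-2×0.0557)² = 0.0124
Total = 0.0578. Share from c = 0.0124/0.0578 = 0.215.

21.5%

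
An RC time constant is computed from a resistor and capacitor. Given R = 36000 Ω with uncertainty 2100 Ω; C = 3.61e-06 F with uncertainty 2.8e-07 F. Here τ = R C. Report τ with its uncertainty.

0.130 ± 0.0126 s

Products/powers → add relative errors in quadrature, weighted by exponent:
  (1·δR/R)² = (1×0.0583)² = 0.00340;  (1·δC/C)² = (1×0.0776)² = 0.00602
δτ/τ = √(0.00942) = 0.0970
τ = 0.130 s, so δτ = 0.0970 × 0.130 = 0.0126 s.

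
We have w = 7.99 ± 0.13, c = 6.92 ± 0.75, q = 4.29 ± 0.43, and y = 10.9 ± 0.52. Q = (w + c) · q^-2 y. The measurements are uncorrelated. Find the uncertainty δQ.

Let u = w + c = 14.9. δu = √(δw² + δc²) = √(0.0169 + 0.562) = 0.761, so δu/u = 0.0511.
Q is then a monomial in u, q, y:
δQ/Q = √((δu/u)² + (-2·δq/q)² + (1·δy/y)²) = √(0.00261 + 0.0402 + 0.00228) = 0.212
Q = 8.83, so δQ = 0.212 × 8.83 = 1.87.

1.87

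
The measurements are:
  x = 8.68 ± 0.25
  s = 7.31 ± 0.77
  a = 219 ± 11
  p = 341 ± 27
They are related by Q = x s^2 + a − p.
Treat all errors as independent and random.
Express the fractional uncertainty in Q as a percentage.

30.1%

Let w = x·s^2 = 464. δw/w = √((1·δx/x)² + (2·δs/s)²) = √(0.000830 + 0.0444) = 0.213, so δw = 98.6.
Q = w + a − p: δQ = √(δw² + δa² + δp²) = √(9730 + 121 + 729) = 103
Q = 342, so δQ/Q = 103/342 = 0.301.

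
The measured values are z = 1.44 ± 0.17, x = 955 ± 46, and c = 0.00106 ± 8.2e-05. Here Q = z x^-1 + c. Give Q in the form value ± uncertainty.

Let p = z·x^-1 = 0.00151. δp/p = √((1·δz/z)² + (-1·δx/x)²) = √(0.0139 + 0.00232) = 0.128, so δp = 0.000192.
Q = p + c: δQ = √(δp² + δc²) = √(3.7e-08 + 6.72e-09) = 0.000209
Q = 0.00257.

0.00257 ± 0.000209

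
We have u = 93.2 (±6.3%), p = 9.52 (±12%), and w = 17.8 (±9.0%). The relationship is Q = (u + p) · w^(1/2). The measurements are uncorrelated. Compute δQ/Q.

0.0736

Let h = u + p = 103. δh = √(δu² + δp²) = √(34.5 + 1.31) = 5.98, so δh/h = 0.0582.
Q is then a monomial in h, w:
δQ/Q = √((δh/h)² + (½·δw/w)²) = √(0.00339 + 0.00202) = 0.0736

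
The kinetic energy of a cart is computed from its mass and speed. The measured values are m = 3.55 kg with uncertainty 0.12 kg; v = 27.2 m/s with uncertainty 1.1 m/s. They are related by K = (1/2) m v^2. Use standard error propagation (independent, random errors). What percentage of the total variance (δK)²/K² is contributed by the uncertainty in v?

(δK/K)² = (1·δm/m)² + (2·δv/v)²
  m term: (1×0.0338)² = 0.00114
  v term: (2×0.0404)² = 0.00654
Total = 0.00768. Share from v = 0.00654/0.00768 = 0.851.

85.1%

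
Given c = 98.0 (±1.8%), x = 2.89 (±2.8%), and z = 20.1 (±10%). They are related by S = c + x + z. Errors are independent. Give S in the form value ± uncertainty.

Absolute uncertainties add in quadrature for a linear combination:
  (δc)² = 3.11;  (δx)² = 0.00655;  (δz)² = 4.04
δS = √(7.16) = 2.68
S = 121.

121 ± 2.68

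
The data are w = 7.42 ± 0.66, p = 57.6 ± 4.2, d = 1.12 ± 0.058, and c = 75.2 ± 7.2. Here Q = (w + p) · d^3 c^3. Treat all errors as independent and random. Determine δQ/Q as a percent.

33.3%

Let u = w + p = 65.0. δu = √(δw² + δp²) = √(0.436 + 17.6) = 4.25, so δu/u = 0.0654.
Q is then a monomial in u, d, c:
δQ/Q = √((δu/u)² + (3·δd/d)² + (3·δc/c)²) = √(0.00428 + 0.0241 + 0.0825) = 0.333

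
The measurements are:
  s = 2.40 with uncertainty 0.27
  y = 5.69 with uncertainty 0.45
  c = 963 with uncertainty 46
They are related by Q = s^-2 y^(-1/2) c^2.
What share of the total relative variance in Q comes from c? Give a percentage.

(δQ/Q)² = (-2·δs/s)² + (−½·δy/y)² + (2·δc/c)²
  s term: (-2×0.113)² = 0.0506
  y term: (-0.5×0.0791)² = 0.00156
  c term: (2×0.0478)² = 0.00913
Total = 0.0613. Share from c = 0.00913/0.0613 = 0.149.

14.9%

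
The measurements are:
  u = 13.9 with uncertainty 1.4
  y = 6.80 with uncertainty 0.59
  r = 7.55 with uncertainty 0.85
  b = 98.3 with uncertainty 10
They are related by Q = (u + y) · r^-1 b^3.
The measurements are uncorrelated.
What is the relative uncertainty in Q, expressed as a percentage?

33.3%

Let w = u + y = 20.7. δw = √(δu² + δy²) = √(1.96 + 0.348) = 1.52, so δw/w = 0.0734.
Q is then a monomial in w, r, b:
δQ/Q = √((δw/w)² + (-1·δr/r)² + (3·δb/b)²) = √(0.00539 + 0.0127 + 0.0931) = 0.333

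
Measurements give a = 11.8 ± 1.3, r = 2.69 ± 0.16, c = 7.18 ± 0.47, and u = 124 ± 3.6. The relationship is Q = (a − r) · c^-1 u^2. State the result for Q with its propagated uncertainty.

19500 ± 3280

Let w = a − r = 9.11. δw = √(δa² + δr²) = √(1.69 + 0.0256) = 1.31, so δw/w = 0.144.
Q is then a monomial in w, c, u:
δQ/Q = √((δw/w)² + (-1·δc/c)² + (2·δu/u)²) = √(0.0207 + 0.00428 + 0.00337) = 0.168
Q = 19500, so δQ = 0.168 × 19500 = 3280.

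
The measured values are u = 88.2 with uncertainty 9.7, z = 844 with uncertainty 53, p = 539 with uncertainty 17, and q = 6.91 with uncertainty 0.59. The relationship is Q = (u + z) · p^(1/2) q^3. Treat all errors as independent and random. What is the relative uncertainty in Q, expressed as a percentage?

Let w = u + z = 932. δw = √(δu² + δz²) = √(94.1 + 2810) = 53.9, so δw/w = 0.0578.
Q is then a monomial in w, p, q:
δQ/Q = √((δw/w)² + (½·δp/p)² + (3·δq/q)²) = √(0.00334 + 0.000249 + 0.0656) = 0.263

26.3%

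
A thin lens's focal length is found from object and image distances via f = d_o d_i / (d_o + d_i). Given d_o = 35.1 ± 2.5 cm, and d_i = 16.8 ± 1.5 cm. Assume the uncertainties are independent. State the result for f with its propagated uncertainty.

∂f/∂d_o = (d_i/(d_o+d_i))² = 0.105;  ∂f/∂d_i = (d_o/(d_o+d_i))² = 0.457
δf = √((∂f/∂d_o · δd_o)² + (∂f/∂d_i · δd_i)²) = √(0.0686 + 0.471) = 0.734 cm
f = 11.4 cm.

11.4 ± 0.734 cm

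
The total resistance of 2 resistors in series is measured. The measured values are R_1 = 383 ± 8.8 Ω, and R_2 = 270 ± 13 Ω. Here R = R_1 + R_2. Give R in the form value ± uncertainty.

653 ± 15.7 Ω

Absolute uncertainties add in quadrature for a linear combination:
  (δR_1)² = 77.4;  (δR_2)² = 169
δR = √(246) = 15.7 Ω
R = 653 Ω.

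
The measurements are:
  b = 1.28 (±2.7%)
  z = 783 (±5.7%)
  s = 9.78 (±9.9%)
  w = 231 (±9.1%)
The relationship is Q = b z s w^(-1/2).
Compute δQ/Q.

Each factor contributes (exponent × relative error)² to (δQ/Q)²:
  (1·δb/b)² = (1×0.0270)² = 0.000729;  (1·δz/z)² = (1×0.0570)² = 0.00325;  (1·δs/s)² = (1×0.0990)² = 0.00980;  (−½·δw/w)² = (-0.5×0.0910)² = 0.00207
δQ/Q = √(0.0158) = 0.126

0.126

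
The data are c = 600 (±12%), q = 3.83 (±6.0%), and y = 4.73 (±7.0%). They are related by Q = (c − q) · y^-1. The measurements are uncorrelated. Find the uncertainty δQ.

17.6

Let u = c − q = 596. δu = √(δc² + δq²) = √(5180 + 0.0528) = 72.0, so δu/u = 0.121.
Q is then a monomial in u, y:
δQ/Q = √((δu/u)² + (-1·δy/y)²) = √(0.0146 + 0.00490) = 0.140
Q = 126, so δQ = 0.140 × 126 = 17.6.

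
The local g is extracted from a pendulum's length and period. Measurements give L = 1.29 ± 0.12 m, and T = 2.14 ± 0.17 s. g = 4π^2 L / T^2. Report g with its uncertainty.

11.1 ± 2.05 m/s^2

Relative error in a monomial: (δg/g)² = Σ (nᵢ · δxᵢ/xᵢ)².
  (1·δL/L)² = (1×0.0930)² = 0.00865;  (-2·δT/T)² = (-2×0.0794)² = 0.0252
δg/g = √(0.0339) = 0.184
g = 11.1 m/s^2, so δg = 0.184 × 11.1 = 2.05 m/s^2.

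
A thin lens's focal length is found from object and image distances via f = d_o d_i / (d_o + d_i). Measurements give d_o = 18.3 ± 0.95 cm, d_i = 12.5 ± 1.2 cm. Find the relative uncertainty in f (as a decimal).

0.0608

∂f/∂d_o = (d_i/(d_o+d_i))² = 0.165;  ∂f/∂d_i = (d_o/(d_o+d_i))² = 0.353
δf = √((∂f/∂d_o · δd_o)² + (∂f/∂d_i · δd_i)²) = √(0.0245 + 0.179) = 0.452 cm
f = 7.43 cm, so δf/f = 0.452/7.43 = 0.0608.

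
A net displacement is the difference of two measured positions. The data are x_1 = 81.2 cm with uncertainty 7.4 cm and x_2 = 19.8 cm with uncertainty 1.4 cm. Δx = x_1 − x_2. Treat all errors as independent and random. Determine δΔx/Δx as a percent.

12.3%

Δx is a linear combination, so absolute uncertainties add in quadrature:
  (δx_1)² = 54.8;  (δx_2)² = 1.96
δΔx = √(56.7) = 7.53 cm
Δx = 61.4 cm, so δΔx/Δx = 7.53/61.4 = 0.123.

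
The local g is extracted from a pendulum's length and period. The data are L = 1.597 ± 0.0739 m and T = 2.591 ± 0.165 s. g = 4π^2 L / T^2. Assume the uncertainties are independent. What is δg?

Each factor contributes (exponent × relative error)² to (δg/g)²:
  (1·δL/L)² = (1×0.0463)² = 0.00214;  (-2·δT/T)² = (-2×0.0637)² = 0.0162
δg/g = √(0.0184) = 0.136
g = 9.391 m/s^2, so δg = 0.136 × 9.391 = 1.27 m/s^2.

1.27 m/s^2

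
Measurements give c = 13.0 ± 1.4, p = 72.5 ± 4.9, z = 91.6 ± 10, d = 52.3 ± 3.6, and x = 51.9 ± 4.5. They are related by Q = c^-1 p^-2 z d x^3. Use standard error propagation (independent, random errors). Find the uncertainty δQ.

Relative error in a monomial: (δQ/Q)² = Σ (nᵢ · δxᵢ/xᵢ)².
  (-1·δc/c)² = (-1×0.108)² = 0.0116;  (-2·δp/p)² = (-2×0.0676)² = 0.0183;  (1·δz/z)² = (1×0.109)² = 0.0119;  (1·δd/d)² = (1×0.0688)² = 0.00474;  (3·δx/x)² = (3×0.0867)² = 0.0677
δQ/Q = √(0.114) = 0.338
Q = 9800, so δQ = 0.338 × 9800 = 3310.

3310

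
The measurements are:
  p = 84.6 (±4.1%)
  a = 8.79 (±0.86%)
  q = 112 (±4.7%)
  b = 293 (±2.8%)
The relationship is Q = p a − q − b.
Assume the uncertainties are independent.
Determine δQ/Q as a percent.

9.64%

Let w = p·a = 744. δw/w = √((1·δp/p)² + (1·δa/a)²) = √(0.00168 + 7.4e-05) = 0.0419, so δw = 31.2.
Q = w − q − b: δQ = √(δw² + δq² + δb²) = √(970 + 27.7 + 67.3) = 32.6
Q = 339, so δQ/Q = 32.6/339 = 0.0964.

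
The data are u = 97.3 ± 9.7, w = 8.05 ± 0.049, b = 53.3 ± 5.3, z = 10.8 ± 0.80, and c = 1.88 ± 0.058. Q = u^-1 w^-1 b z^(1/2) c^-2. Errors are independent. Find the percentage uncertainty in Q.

Q is a product of powers, so relative uncertainties combine in quadrature:
  (-1·δu/u)² = (-1×0.0997)² = 0.00994;  (-1·δw/w)² = (-1×0.00609)² = 3.71e-05;  (1·δb/b)² = (1×0.0994)² = 0.00989;  (½·δz/z)² = (0.5×0.0741)² = 0.00137;  (-2·δc/c)² = (-2×0.0309)² = 0.00381
δQ/Q = √(0.0250) = 0.158

15.8%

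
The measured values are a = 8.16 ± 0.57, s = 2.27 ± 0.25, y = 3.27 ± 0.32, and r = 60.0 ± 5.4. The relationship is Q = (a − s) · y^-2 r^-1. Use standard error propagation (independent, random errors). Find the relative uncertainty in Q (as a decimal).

Let u = a − s = 5.89. δu = √(δa² + δs²) = √(0.325 + 0.0625) = 0.622, so δu/u = 0.106.
Q is then a monomial in u, y, r:
δQ/Q = √((δu/u)² + (-2·δy/y)² + (-1·δr/r)²) = √(0.0112 + 0.0383 + 0.00810) = 0.240

0.240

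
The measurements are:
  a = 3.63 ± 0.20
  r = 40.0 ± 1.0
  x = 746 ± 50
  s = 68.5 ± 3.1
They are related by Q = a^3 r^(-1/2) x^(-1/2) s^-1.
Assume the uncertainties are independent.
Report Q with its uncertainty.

0.00404 ± 0.000708

Since Q is a product/quotient, work with relative uncertainties:
  (3·δa/a)² = (3×0.0551)² = 0.0273;  (−½·δr/r)² = (-0.5×0.0250)² = 0.000156;  (−½·δx/x)² = (-0.5×0.0670)² = 0.00112;  (-1·δs/s)² = (-1×0.0453)² = 0.00205
δQ/Q = √(0.0306) = 0.175
Q = 0.00404, so δQ = 0.175 × 0.00404 = 0.000708.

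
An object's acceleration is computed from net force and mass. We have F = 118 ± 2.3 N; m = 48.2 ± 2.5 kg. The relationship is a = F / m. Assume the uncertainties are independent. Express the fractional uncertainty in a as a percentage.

a is a product of powers, so relative uncertainties combine in quadrature:
  (1·δF/F)² = (1×0.0195)² = 0.000380;  (-1·δm/m)² = (-1×0.0519)² = 0.00269
δa/a = √(0.00307) = 0.0554

5.54%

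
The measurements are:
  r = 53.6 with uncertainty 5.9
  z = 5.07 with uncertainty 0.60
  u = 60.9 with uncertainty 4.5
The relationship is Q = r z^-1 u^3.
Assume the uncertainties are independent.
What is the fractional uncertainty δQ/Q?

0.274

Since Q is a product/quotient, work with relative uncertainties:
  (1·δr/r)² = (1×0.110)² = 0.0121;  (-1·δz/z)² = (-1×0.118)² = 0.0140;  (3·δu/u)² = (3×0.0739)² = 0.0491
δQ/Q = √(0.0753) = 0.274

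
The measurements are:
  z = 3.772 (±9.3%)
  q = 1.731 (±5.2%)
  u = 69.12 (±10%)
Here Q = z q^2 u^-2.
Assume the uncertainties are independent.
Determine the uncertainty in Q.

0.000577

Each factor contributes (exponent × relative error)² to (δQ/Q)²:
  (1·δz/z)² = (1×0.0930)² = 0.00865;  (2·δq/q)² = (2×0.0520)² = 0.0108;  (-2·δu/u)² = (-2×0.100)² = 0.0400
δQ/Q = √(0.0595) = 0.244
Q = 0.002366, so δQ = 0.244 × 0.002366 = 0.000577.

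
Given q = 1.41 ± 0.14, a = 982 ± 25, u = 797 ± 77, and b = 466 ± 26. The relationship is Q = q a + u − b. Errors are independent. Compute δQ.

Let p = q·a = 1380. δp/p = √((1·δq/q)² + (1·δa/a)²) = √(0.00986 + 0.000648) = 0.103, so δp = 142.
Q = p + u − b: δQ = √(δp² + δu² + δb²) = √(20100 + 5930 + 676) = 164

164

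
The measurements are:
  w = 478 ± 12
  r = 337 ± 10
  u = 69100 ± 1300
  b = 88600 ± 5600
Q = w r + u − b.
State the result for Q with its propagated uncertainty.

Let p = w·r = 1.61e+05. δp/p = √((1·δw/w)² + (1·δr/r)²) = √(0.000630 + 0.000881) = 0.0389, so δp = 6260.
Q = p + u − b: δQ = √(δp² + δu² + δb²) = √(3.92e+07 + 1.69e+06 + 3.14e+07) = 8500
Q = 1.42e+05.

(1.42 ± 0.0850) × 10^5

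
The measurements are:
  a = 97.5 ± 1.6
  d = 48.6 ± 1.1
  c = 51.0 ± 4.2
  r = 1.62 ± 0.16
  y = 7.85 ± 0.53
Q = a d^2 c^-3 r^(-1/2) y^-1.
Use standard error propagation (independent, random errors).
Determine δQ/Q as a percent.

Products/powers → add relative errors in quadrature, weighted by exponent:
  (1·δa/a)² = (1×0.0164)² = 0.000269;  (2·δd/d)² = (2×0.0226)² = 0.00205;  (-3·δc/c)² = (-3×0.0824)² = 0.0610;  (−½·δr/r)² = (-0.5×0.0988)² = 0.00244;  (-1·δy/y)² = (-1×0.0675)² = 0.00456
δQ/Q = √(0.0704) = 0.265

26.5%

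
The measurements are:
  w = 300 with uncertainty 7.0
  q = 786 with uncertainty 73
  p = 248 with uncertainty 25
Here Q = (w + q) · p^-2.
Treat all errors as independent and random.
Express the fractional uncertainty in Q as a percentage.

Let u = w + q = 1090. δu = √(δw² + δq²) = √(49.0 + 5330) = 73.3, so δu/u = 0.0675.
Q is then a monomial in u, p:
δQ/Q = √((δu/u)² + (-2·δp/p)²) = √(0.00456 + 0.0406) = 0.213

21.3%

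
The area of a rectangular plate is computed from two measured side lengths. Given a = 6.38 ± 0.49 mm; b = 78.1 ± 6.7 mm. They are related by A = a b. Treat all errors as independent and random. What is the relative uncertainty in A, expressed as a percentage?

Relative error in a monomial: (δA/A)² = Σ (nᵢ · δxᵢ/xᵢ)².
  (1·δa/a)² = (1×0.0768)² = 0.00590;  (1·δb/b)² = (1×0.0858)² = 0.00736
δA/A = √(0.0133) = 0.115

11.5%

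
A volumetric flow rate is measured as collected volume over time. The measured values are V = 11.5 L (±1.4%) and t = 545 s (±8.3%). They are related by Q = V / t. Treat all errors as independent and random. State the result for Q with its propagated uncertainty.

0.0211 ± 0.00178 L/s

Q is a product of powers, so relative uncertainties combine in quadrature:
  (1·δV/V)² = (1×0.0140)² = 0.000196;  (-1·δt/t)² = (-1×0.0830)² = 0.00689
δQ/Q = √(0.00709) = 0.0842
Q = 0.0211 L/s, so δQ = 0.0842 × 0.0211 = 0.00178 L/s.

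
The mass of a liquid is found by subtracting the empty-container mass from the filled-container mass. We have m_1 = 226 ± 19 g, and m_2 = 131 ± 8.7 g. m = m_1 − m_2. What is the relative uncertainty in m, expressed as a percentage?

Sums and differences: (δm)² = Σ (cᵢ δxᵢ)².
  (δm_1)² = 361;  (δm_2)² = 75.7
δm = √(437) = 20.9 g
m = 95.0 g, so δm/m = 20.9/95.0 = 0.220.

22.0%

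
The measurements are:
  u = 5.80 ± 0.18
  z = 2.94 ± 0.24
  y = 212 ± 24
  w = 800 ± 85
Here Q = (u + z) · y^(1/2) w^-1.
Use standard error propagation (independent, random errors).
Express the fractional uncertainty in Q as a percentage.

Let h = u + z = 8.74. δh = √(δu² + δz²) = √(0.0324 + 0.0576) = 0.300, so δh/h = 0.0343.
Q is then a monomial in h, y, w:
δQ/Q = √((δh/h)² + (½·δy/y)² + (-1·δw/w)²) = √(0.00118 + 0.00320 + 0.0113) = 0.125

12.5%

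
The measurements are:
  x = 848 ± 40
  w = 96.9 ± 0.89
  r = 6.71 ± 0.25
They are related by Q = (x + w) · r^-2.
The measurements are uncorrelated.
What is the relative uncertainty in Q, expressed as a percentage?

8.57%

Let u = x + w = 945. δu = √(δx² + δw²) = √(1600 + 0.792) = 40.0, so δu/u = 0.0423.
Q is then a monomial in u, r:
δQ/Q = √((δu/u)² + (-2·δr/r)²) = √(0.00179 + 0.00555) = 0.0857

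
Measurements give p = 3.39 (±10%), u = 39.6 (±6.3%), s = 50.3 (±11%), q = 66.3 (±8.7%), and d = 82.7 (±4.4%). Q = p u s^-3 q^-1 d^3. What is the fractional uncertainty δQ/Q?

For a monomial Q ∝ p, u, s^-3, q^-1, d^3, fractional errors add in quadrature:
  (1·δp/p)² = (1×0.100)² = 0.0100;  (1·δu/u)² = (1×0.0630)² = 0.00397;  (-3·δs/s)² = (-3×0.110)² = 0.109;  (-1·δq/q)² = (-1×0.0870)² = 0.00757;  (3·δd/d)² = (3×0.0440)² = 0.0174
δQ/Q = √(0.148) = 0.385

0.385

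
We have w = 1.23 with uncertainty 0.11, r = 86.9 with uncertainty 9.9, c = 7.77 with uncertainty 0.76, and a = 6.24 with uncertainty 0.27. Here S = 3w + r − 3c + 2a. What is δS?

Sums and differences: (δS)² = Σ (cᵢ δxᵢ)².
  (3·δw)² = 0.109;  (δr)² = 98.0;  (3·δc)² = 5.20;  (2·δa)² = 0.292
δS = √(104) = 10.2

10.2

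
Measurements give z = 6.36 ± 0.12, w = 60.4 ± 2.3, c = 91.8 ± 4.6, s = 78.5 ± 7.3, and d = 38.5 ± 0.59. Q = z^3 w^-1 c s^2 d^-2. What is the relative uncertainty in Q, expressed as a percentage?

20.7%

Q is a product of powers, so relative uncertainties combine in quadrature:
  (3·δz/z)² = (3×0.0189)² = 0.00320;  (-1·δw/w)² = (-1×0.0381)² = 0.00145;  (1·δc/c)² = (1×0.0501)² = 0.00251;  (2·δs/s)² = (2×0.0930)² = 0.0346;  (-2·δd/d)² = (-2×0.0153)² = 0.000939
δQ/Q = √(0.0427) = 0.207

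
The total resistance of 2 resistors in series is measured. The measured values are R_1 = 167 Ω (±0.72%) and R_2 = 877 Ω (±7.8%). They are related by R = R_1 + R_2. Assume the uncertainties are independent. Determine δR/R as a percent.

6.55%

For a sum/difference, combine absolute errors in quadrature:
  (δR_1)² = 1.45;  (δR_2)² = 4680
δR = √(4680) = 68.4 Ω
R = 1040 Ω, so δR/R = 68.4/1040 = 0.0655.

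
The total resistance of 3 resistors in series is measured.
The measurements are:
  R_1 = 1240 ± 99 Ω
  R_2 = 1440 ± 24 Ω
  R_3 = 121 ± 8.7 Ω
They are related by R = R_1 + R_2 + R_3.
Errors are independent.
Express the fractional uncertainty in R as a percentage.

Sums and differences: (δR)² = Σ (cᵢ δxᵢ)².
  (δR_1)² = 9800;  (δR_2)² = 576;  (δR_3)² = 75.7
δR = √(10500) = 102 Ω
R = 2800 Ω, so δR/R = 102/2800 = 0.0365.

3.65%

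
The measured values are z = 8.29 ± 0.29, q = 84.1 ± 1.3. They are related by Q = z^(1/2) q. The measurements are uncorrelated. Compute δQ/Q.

Relative error in a monomial: (δQ/Q)² = Σ (nᵢ · δxᵢ/xᵢ)².
  (½·δz/z)² = (0.5×0.0350)² = 0.000306;  (1·δq/q)² = (1×0.0155)² = 0.000239
δQ/Q = √(0.000545) = 0.0233

0.0233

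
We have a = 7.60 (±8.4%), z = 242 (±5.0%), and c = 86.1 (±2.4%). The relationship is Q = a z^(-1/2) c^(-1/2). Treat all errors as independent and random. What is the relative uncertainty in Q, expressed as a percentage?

8.85%

Each factor contributes (exponent × relative error)² to (δQ/Q)²:
  (1·δa/a)² = (1×0.0840)² = 0.00706;  (−½·δz/z)² = (-0.5×0.0500)² = 0.000625;  (−½·δc/c)² = (-0.5×0.0240)² = 0.000144
δQ/Q = √(0.00783) = 0.0885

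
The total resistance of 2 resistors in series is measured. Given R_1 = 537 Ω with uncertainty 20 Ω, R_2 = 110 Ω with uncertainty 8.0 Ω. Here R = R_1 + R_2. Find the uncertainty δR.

21.5 Ω

R is a linear combination, so absolute uncertainties add in quadrature:
  (δR_1)² = 400;  (δR_2)² = 64.0
δR = √(464) = 21.5 Ω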